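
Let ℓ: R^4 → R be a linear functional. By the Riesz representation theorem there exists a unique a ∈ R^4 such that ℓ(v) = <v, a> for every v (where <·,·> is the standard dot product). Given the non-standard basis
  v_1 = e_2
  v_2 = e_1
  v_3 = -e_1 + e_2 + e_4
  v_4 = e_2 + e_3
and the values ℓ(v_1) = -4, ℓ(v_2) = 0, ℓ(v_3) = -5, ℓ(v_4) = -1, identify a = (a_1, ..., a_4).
a = (0, -4, 3, -1)

Write a = (a_1, ..., a_4) in the standard basis. For each basis vector v_i, ℓ(v_i) = <v_i, a> is a linear equation in the a_j's. Collect the n equations into a matrix system V a = ℓ, where row i of V is v_i (expressed in the standard basis). Since V is invertible (lower-triangular with 1s on the diagonal, up to permutation), solve by back-substitution:
  V =
[[0, 1, 0, 0],
 [1, 0, 0, 0],
 [-1, 1, 0, 1],
 [0, 1, 1, 0]]
  V a = (-4, 0, -5, -1)
Solving gives a = (0, -4, 3, -1).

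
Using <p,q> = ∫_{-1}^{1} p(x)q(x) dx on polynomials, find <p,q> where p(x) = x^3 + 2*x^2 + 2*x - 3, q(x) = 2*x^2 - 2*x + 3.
<p,q> = -298/15

Expand the product: p(x)·q(x) = 2*x^5 + 2*x^4 + 3*x^3 - 4*x^2 + 12*x - 9.
∫_{-1}^{1} of each monomial x^k gives [2/(k+1) if k even, 0 if k odd]. Integrating term-by-term (or equivalently evaluating the antiderivative F(x) = x^6/3 + 2*x^5/5 + 3*x^4/4 - 4*x^3/3 + 6*x^2 - 9*x at the endpoints):
  F(1) − F(−1) = -57/20 − (1021/60) = -298/15.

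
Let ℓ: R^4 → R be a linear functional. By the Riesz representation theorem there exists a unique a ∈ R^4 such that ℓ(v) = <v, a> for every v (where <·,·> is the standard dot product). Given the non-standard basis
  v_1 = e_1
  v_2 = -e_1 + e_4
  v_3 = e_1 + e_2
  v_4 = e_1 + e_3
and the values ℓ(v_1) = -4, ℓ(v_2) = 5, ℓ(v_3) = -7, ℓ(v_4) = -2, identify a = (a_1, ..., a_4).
a = (-4, -3, 2, 1)

Write a = (a_1, ..., a_4) in the standard basis. For each basis vector v_i, ℓ(v_i) = <v_i, a> is a linear equation in the a_j's. Collect the n equations into a matrix system V a = ℓ, where row i of V is v_i (expressed in the standard basis). Since V is invertible (lower-triangular with 1s on the diagonal, up to permutation), solve by back-substitution:
  V =
[[1, 0, 0, 0],
 [-1, 0, 0, 1],
 [1, 1, 0, 0],
 [1, 0, 1, 0]]
  V a = (-4, 5, -7, -2)
Solving gives a = (-4, -3, 2, 1).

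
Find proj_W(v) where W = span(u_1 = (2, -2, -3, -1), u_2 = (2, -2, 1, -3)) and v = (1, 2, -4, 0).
proj_W(v) = (4/13, -4/13, -218/65, 84/65)

Set up U = [u_1 | ... | u_2] ∈ R^(4×2). The projector onto W = col(U) is P = U (U^T U)^(-1) U^T.
Compute U^T U =
  [18, 8]
  [8, 18],
and U^T v = (10, -6).
Solve U^T U · c = U^T v for the coefficients: c = (57/65, -47/65). The projection is proj_W(v) = U c.
Check: (v - proj_W(v)) · u_1 = 0  (should be 0).
Check: (v - proj_W(v)) · u_2 = 0  (should be 0).
Result: proj_W(v) = (4/13, -4/13, -218/65, 84/65).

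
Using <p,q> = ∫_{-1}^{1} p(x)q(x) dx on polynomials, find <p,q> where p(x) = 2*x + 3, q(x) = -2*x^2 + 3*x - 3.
<p,q> = -18

Expand the product: p(x)·q(x) = -4*x^3 + 3*x - 9.
∫_{-1}^{1} of each monomial x^k gives [2/(k+1) if k even, 0 if k odd]. Integrating term-by-term (or equivalently evaluating the antiderivative F(x) = -x^4 + 3*x^2/2 - 9*x at the endpoints):
  F(1) − F(−1) = -17/2 − (19/2) = -18.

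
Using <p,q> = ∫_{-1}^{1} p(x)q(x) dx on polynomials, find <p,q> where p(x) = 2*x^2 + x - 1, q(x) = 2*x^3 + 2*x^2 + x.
<p,q> = 26/15

Expand the product: p(x)·q(x) = 4*x^5 + 6*x^4 + 2*x^3 - x^2 - x.
∫_{-1}^{1} of each monomial x^k gives [2/(k+1) if k even, 0 if k odd]. Integrating term-by-term (or equivalently evaluating the antiderivative F(x) = 2*x^6/3 + 6*x^5/5 + x^4/2 - x^3/3 - x^2/2 at the endpoints):
  F(1) − F(−1) = 23/15 − (-1/5) = 26/15.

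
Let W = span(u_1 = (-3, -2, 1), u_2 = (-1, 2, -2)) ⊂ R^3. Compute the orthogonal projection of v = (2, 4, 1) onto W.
proj_W(v) = (298/117, 244/117, -139/117)

Set up U = [u_1 | ... | u_2] ∈ R^(3×2). The projector onto W = col(U) is P = U (U^T U)^(-1) U^T.
Compute U^T U =
  [14, -3]
  [-3, 9],
and U^T v = (-13, 4).
Solve U^T U · c = U^T v for the coefficients: c = (-35/39, 17/117). The projection is proj_W(v) = U c.
Check: (v - proj_W(v)) · u_1 = 0  (should be 0).
Check: (v - proj_W(v)) · u_2 = 0  (should be 0).
Result: proj_W(v) = (298/117, 244/117, -139/117).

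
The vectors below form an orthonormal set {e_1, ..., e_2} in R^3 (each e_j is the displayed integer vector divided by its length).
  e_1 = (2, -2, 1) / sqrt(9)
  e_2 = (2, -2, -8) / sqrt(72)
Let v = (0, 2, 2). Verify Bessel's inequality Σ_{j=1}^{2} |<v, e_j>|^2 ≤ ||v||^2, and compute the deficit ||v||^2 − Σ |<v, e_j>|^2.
Σ |<v, e_j>|^2 = 6; ||v||^2 = 8; deficit = 2

Write each e_j = u_j / sqrt(<u_j, u_j>) where u_j is the displayed integer vector. Then <v, e_j> = <v, u_j> / sqrt(<u_j, u_j>), so |<v, e_j>|^2 = <v, u_j>^2 / <u_j, u_j>.
Coefficients: <v, e_1> = -2/sqrt(9), <v, e_2> = -20/sqrt(72).
Square and sum: Σ |<v, e_j>|^2 = 6.
Compute ||v||^2 = v·v = 8.
Deficit = 8 − 6 = 2 ≥ 0, confirming Bessel's inequality. (The deficit equals ||v − Σ <v,e_j> e_j||^2, the squared distance from v to span{e_j}.)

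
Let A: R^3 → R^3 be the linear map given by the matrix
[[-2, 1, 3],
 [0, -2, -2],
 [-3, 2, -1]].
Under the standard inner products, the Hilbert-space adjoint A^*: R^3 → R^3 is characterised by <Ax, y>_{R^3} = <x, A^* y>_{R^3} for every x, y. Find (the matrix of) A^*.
A^* = A^T =
[[-2, 0, -3],
 [1, -2, 2],
 [3, -2, -1]]

For real matrices with standard dot products, the defining identity <Ax, y> = <x, A^* y> gives (Ax)^T y = x^T (A^*) y, i.e. x^T A^T y = x^T (A^*) y. Since this holds for all x, y, we must have A^* = A^T. Therefore
A^* =
[[-2, 0, -3],
 [1, -2, 2],
 [3, -2, -1]].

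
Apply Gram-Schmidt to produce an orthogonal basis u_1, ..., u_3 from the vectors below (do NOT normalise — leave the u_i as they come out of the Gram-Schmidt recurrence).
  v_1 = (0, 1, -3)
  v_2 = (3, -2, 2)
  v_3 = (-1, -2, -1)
Orthogonal basis:
  u_1 = (0, 1, -3)
  u_2 = (3, -6/5, -2/5)
  u_3 = (-50/53, -225/106, -75/106)

Apply the Gram-Schmidt recurrence
  u_1 = v_1
  u_i = v_i − Σ_{j<i} ((v_i · u_j) / (u_j · u_j)) · u_j.

Step by step this gives:
  u_1 = (0, 1, -3)
  u_2 = (3, -6/5, -2/5)
  u_3 = (-50/53, -225/106, -75/106)

Orthogonality check:
  u_2 · u_1 = 0 (should be 0)
  u_3 · u_1 = 0 (should be 0)
  u_3 · u_2 = 0 (should be 0)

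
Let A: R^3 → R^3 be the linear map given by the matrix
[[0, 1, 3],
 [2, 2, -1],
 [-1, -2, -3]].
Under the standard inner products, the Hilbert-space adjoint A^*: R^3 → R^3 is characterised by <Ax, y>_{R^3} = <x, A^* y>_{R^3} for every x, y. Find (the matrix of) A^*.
A^* = A^T =
[[0, 2, -1],
 [1, 2, -2],
 [3, -1, -3]]

For real matrices with standard dot products, the defining identity <Ax, y> = <x, A^* y> gives (Ax)^T y = x^T (A^*) y, i.e. x^T A^T y = x^T (A^*) y. Since this holds for all x, y, we must have A^* = A^T. Therefore
A^* =
[[0, 2, -1],
 [1, 2, -2],
 [3, -1, -3]].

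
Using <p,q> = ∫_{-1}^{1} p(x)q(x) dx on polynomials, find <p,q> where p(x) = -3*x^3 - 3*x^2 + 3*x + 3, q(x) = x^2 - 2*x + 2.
<p,q> = 36/5

Expand the product: p(x)·q(x) = -3*x^5 + 3*x^4 + 3*x^3 - 9*x^2 + 6.
∫_{-1}^{1} of each monomial x^k gives [2/(k+1) if k even, 0 if k odd]. Integrating term-by-term (or equivalently evaluating the antiderivative F(x) = -x^6/2 + 3*x^5/5 + 3*x^4/4 - 3*x^3 + 6*x at the endpoints):
  F(1) − F(−1) = 77/20 − (-67/20) = 36/5.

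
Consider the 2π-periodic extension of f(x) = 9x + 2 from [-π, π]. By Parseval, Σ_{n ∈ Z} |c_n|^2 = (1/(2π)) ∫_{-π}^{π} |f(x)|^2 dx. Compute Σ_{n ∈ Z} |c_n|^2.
Σ |c_n|^2 = 27π^2 + 4

Expand and integrate term by term over [-π, π]:
  ∫ (9x)^2 dx = 81·(2π^3/3); ∫ 2·9·(2)·x dx = 0 (odd integrand); ∫ 2^2 dx = 4·2π.
So (1/(2π)) ∫_{-π}^{π} (9x + 2)^2 dx = 81π^2/3 + 4 = 27π^2 + 4.
Parseval ⇒ Σ |c_n|^2 = 27π^2 + 4.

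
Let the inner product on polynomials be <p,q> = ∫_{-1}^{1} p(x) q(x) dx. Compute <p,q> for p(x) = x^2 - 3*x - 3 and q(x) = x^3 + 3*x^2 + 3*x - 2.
<p,q> = -4/3

Expand the product: p(x)·q(x) = x^5 - 9*x^3 - 20*x^2 - 3*x + 6.
∫_{-1}^{1} of each monomial x^k gives [2/(k+1) if k even, 0 if k odd]. Integrating term-by-term (or equivalently evaluating the antiderivative F(x) = x^6/6 - 9*x^4/4 - 20*x^3/3 - 3*x^2/2 + 6*x at the endpoints):
  F(1) − F(−1) = -17/4 − (-35/12) = -4/3.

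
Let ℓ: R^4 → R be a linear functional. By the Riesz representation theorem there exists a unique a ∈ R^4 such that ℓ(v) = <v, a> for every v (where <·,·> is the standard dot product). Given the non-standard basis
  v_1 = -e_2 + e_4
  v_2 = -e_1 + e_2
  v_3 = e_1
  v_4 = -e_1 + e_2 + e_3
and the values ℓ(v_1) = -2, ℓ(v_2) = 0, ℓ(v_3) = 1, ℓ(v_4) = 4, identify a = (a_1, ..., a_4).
a = (1, 1, 4, -1)

Write a = (a_1, ..., a_4) in the standard basis. For each basis vector v_i, ℓ(v_i) = <v_i, a> is a linear equation in the a_j's. Collect the n equations into a matrix system V a = ℓ, where row i of V is v_i (expressed in the standard basis). Since V is invertible (lower-triangular with 1s on the diagonal, up to permutation), solve by back-substitution:
  V =
[[0, -1, 0, 1],
 [-1, 1, 0, 0],
 [1, 0, 0, 0],
 [-1, 1, 1, 0]]
  V a = (-2, 0, 1, 4)
Solving gives a = (1, 1, 4, -1).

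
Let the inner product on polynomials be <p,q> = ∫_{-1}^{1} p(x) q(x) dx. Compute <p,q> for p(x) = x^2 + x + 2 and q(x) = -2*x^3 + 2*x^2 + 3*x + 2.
<p,q> = 14

Expand the product: p(x)·q(x) = -2*x^5 + x^3 + 9*x^2 + 8*x + 4.
∫_{-1}^{1} of each monomial x^k gives [2/(k+1) if k even, 0 if k odd]. Integrating term-by-term (or equivalently evaluating the antiderivative F(x) = -x^6/3 + x^4/4 + 3*x^3 + 4*x^2 + 4*x at the endpoints):
  F(1) − F(−1) = 131/12 − (-37/12) = 14.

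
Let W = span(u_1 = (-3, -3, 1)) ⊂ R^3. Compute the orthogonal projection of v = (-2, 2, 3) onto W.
proj_W(v) = (-9/19, -9/19, 3/19)

Set up U = [u_1 | ... | u_1] ∈ R^(3×1). The projector onto W = col(U) is P = U (U^T U)^(-1) U^T.
Compute U^T U =
  [19],
and U^T v = (3).
Solve U^T U · c = U^T v for the coefficients: c = (3/19). The projection is proj_W(v) = U c.
Check: (v - proj_W(v)) · u_1 = 0  (should be 0).
Result: proj_W(v) = (-9/19, -9/19, 3/19).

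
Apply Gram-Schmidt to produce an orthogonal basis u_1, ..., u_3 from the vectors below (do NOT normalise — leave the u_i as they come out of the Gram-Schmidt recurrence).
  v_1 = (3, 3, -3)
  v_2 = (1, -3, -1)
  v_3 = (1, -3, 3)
Orthogonal basis:
  u_1 = (3, 3, -3)
  u_2 = (4/3, -8/3, -4/3)
  u_3 = (2, 0, 2)

Apply the Gram-Schmidt recurrence
  u_1 = v_1
  u_i = v_i − Σ_{j<i} ((v_i · u_j) / (u_j · u_j)) · u_j.

Step by step this gives:
  u_1 = (3, 3, -3)
  u_2 = (4/3, -8/3, -4/3)
  u_3 = (2, 0, 2)

Orthogonality check:
  u_2 · u_1 = 0 (should be 0)
  u_3 · u_1 = 0 (should be 0)
  u_3 · u_2 = 0 (should be 0)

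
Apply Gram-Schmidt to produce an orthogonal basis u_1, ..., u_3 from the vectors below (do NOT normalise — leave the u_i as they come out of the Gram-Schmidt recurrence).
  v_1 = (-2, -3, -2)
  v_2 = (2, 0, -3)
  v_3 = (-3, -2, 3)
Orthogonal basis:
  u_1 = (-2, -3, -2)
  u_2 = (38/17, 6/17, -47/17)
  u_3 = (99/217, -110/217, 66/217)

Apply the Gram-Schmidt recurrence
  u_1 = v_1
  u_i = v_i − Σ_{j<i} ((v_i · u_j) / (u_j · u_j)) · u_j.

Step by step this gives:
  u_1 = (-2, -3, -2)
  u_2 = (38/17, 6/17, -47/17)
  u_3 = (99/217, -110/217, 66/217)

Orthogonality check:
  u_2 · u_1 = 0 (should be 0)
  u_3 · u_1 = 0 (should be 0)
  u_3 · u_2 = 0 (should be 0)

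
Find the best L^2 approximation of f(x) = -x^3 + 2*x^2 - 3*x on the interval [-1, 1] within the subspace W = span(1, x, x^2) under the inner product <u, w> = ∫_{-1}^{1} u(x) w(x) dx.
g(x) = 2*x^2 - 18*x/5

The best approximation g ∈ W is the orthogonal projection of f onto W. Writing g = a_0 + a_1 x + a_2 x^2, the coefficients solve the normal equations G · a = b where
  G_{ij} = <φ_i, φ_j> and b_i = <f, φ_i>, with φ_0 = 1, φ_1 = x, φ_2 = x^2.
G =
  [2, 0, 2/3]
  [0, 2/3, 0]
  [2/3, 0, 2/5],
b = (4/3, -12/5, 4/5).
Solving gives a_0 = 0, a_1 = -18/5, a_2 = 2, so
  g(x) = 2*x^2 - 18*x/5.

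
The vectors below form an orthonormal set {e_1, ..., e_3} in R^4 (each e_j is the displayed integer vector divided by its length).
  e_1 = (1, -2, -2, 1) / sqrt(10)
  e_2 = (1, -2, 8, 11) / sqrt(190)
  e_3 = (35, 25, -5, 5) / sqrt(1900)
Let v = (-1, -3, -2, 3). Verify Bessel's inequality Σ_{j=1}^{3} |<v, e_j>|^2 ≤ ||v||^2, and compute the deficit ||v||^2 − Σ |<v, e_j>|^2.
Σ |<v, e_j>|^2 = 83/4; ||v||^2 = 23; deficit = 9/4

Write each e_j = u_j / sqrt(<u_j, u_j>) where u_j is the displayed integer vector. Then <v, e_j> = <v, u_j> / sqrt(<u_j, u_j>), so |<v, e_j>|^2 = <v, u_j>^2 / <u_j, u_j>.
Coefficients: <v, e_1> = 12/sqrt(10), <v, e_2> = 22/sqrt(190), <v, e_3> = -85/sqrt(1900).
Square and sum: Σ |<v, e_j>|^2 = 83/4.
Compute ||v||^2 = v·v = 23.
Deficit = 23 − 83/4 = 9/4 ≥ 0, confirming Bessel's inequality. (The deficit equals ||v − Σ <v,e_j> e_j||^2, the squared distance from v to span{e_j}.)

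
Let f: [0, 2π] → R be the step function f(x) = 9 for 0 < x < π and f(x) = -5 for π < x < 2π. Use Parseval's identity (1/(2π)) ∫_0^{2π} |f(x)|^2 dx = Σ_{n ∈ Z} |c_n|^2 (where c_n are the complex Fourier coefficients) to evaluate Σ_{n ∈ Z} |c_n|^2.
Σ |c_n|^2 = 53

Parseval equates the L^2 energy of f (normalised by 1/(2π)) with the ℓ^2 sum of its Fourier coefficients: (1/(2π)) ∫_0^{2π} |f|^2 = Σ |c_n|^2.
Compute the left side: (1/(2π)) [∫_0^π 9^2 dx + ∫_π^{2π} (-5)^2 dx] = (1/(2π)) · (81π + 25π) = (81 + 25)/2 = 53.
So Σ_{n ∈ Z} |c_n|^2 = 53.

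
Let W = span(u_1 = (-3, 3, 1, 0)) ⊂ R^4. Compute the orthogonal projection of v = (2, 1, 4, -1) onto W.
proj_W(v) = (-3/19, 3/19, 1/19, 0)

Set up U = [u_1 | ... | u_1] ∈ R^(4×1). The projector onto W = col(U) is P = U (U^T U)^(-1) U^T.
Compute U^T U =
  [19],
and U^T v = (1).
Solve U^T U · c = U^T v for the coefficients: c = (1/19). The projection is proj_W(v) = U c.
Check: (v - proj_W(v)) · u_1 = 0  (should be 0).
Result: proj_W(v) = (-3/19, 3/19, 1/19, 0).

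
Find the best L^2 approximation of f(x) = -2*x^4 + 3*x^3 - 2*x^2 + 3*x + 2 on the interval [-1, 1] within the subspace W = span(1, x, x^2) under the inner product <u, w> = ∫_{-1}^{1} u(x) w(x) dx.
g(x) = -26*x^2/7 + 24*x/5 + 76/35

The best approximation g ∈ W is the orthogonal projection of f onto W. Writing g = a_0 + a_1 x + a_2 x^2, the coefficients solve the normal equations G · a = b where
  G_{ij} = <φ_i, φ_j> and b_i = <f, φ_i>, with φ_0 = 1, φ_1 = x, φ_2 = x^2.
G =
  [2, 0, 2/3]
  [0, 2/3, 0]
  [2/3, 0, 2/5],
b = (28/15, 16/5, -4/105).
Solving gives a_0 = 76/35, a_1 = 24/5, a_2 = -26/7, so
  g(x) = -26*x^2/7 + 24*x/5 + 76/35.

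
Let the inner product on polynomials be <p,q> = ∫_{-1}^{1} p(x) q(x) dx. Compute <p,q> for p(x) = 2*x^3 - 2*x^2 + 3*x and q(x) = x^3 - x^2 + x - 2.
<p,q> = 844/105

Expand the product: p(x)·q(x) = 2*x^6 - 4*x^5 + 7*x^4 - 9*x^3 + 7*x^2 - 6*x.
∫_{-1}^{1} of each monomial x^k gives [2/(k+1) if k even, 0 if k odd]. Integrating term-by-term (or equivalently evaluating the antiderivative F(x) = 2*x^7/7 - 2*x^6/3 + 7*x^5/5 - 9*x^4/4 + 7*x^3/3 - 3*x^2 at the endpoints):
  F(1) − F(−1) = -797/420 − (-1391/140) = 844/105.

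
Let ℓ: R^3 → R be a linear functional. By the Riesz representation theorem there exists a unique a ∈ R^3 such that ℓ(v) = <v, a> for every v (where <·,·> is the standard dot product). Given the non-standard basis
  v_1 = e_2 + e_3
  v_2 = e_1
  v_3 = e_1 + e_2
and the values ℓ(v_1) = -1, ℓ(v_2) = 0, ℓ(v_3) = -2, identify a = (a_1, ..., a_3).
a = (0, -2, 1)

Write a = (a_1, ..., a_3) in the standard basis. For each basis vector v_i, ℓ(v_i) = <v_i, a> is a linear equation in the a_j's. Collect the n equations into a matrix system V a = ℓ, where row i of V is v_i (expressed in the standard basis). Since V is invertible (lower-triangular with 1s on the diagonal, up to permutation), solve by back-substitution:
  V =
[[0, 1, 1],
 [1, 0, 0],
 [1, 1, 0]]
  V a = (-1, 0, -2)
Solving gives a = (0, -2, 1).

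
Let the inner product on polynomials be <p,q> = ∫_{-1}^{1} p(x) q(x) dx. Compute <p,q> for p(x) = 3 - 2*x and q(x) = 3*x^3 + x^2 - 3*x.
<p,q> = 18/5

Expand the product: p(x)·q(x) = -6*x^4 + 7*x^3 + 9*x^2 - 9*x.
∫_{-1}^{1} of each monomial x^k gives [2/(k+1) if k even, 0 if k odd]. Integrating term-by-term (or equivalently evaluating the antiderivative F(x) = -6*x^5/5 + 7*x^4/4 + 3*x^3 - 9*x^2/2 at the endpoints):
  F(1) − F(−1) = -19/20 − (-91/20) = 18/5.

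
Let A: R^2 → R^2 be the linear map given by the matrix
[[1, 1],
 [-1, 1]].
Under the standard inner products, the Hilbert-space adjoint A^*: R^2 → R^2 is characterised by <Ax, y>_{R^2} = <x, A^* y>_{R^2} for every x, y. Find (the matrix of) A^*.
A^* = A^T =
[[1, -1],
 [1, 1]]

For real matrices with standard dot products, the defining identity <Ax, y> = <x, A^* y> gives (Ax)^T y = x^T (A^*) y, i.e. x^T A^T y = x^T (A^*) y. Since this holds for all x, y, we must have A^* = A^T. Therefore
A^* =
[[1, -1],
 [1, 1]].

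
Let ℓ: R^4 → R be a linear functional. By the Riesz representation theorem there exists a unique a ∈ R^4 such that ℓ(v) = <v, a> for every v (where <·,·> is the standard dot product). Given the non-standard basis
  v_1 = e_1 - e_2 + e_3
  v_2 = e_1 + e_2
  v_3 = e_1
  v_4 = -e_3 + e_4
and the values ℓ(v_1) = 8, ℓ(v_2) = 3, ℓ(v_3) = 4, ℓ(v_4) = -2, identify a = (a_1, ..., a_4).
a = (4, -1, 3, 1)

Write a = (a_1, ..., a_4) in the standard basis. For each basis vector v_i, ℓ(v_i) = <v_i, a> is a linear equation in the a_j's. Collect the n equations into a matrix system V a = ℓ, where row i of V is v_i (expressed in the standard basis). Since V is invertible (lower-triangular with 1s on the diagonal, up to permutation), solve by back-substitution:
  V =
[[1, -1, 1, 0],
 [1, 1, 0, 0],
 [1, 0, 0, 0],
 [0, 0, -1, 1]]
  V a = (8, 3, 4, -2)
Solving gives a = (4, -1, 3, 1).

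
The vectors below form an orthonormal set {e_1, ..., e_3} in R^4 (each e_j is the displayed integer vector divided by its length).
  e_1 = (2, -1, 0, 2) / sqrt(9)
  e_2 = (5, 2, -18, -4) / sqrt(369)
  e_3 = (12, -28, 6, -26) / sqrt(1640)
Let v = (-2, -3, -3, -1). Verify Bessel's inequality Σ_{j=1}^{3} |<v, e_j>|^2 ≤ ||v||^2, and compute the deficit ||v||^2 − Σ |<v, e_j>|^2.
Σ |<v, e_j>|^2 = 43/5; ||v||^2 = 23; deficit = 72/5

Write each e_j = u_j / sqrt(<u_j, u_j>) where u_j is the displayed integer vector. Then <v, e_j> = <v, u_j> / sqrt(<u_j, u_j>), so |<v, e_j>|^2 = <v, u_j>^2 / <u_j, u_j>.
Coefficients: <v, e_1> = -3/sqrt(9), <v, e_2> = 42/sqrt(369), <v, e_3> = 68/sqrt(1640).
Square and sum: Σ |<v, e_j>|^2 = 43/5.
Compute ||v||^2 = v·v = 23.
Deficit = 23 − 43/5 = 72/5 ≥ 0, confirming Bessel's inequality. (The deficit equals ||v − Σ <v,e_j> e_j||^2, the squared distance from v to span{e_j}.)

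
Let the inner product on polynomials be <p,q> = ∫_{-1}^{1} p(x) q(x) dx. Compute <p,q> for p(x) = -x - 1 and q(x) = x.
<p,q> = -2/3

Expand the product: p(x)·q(x) = -x^2 - x.
∫_{-1}^{1} of each monomial x^k gives [2/(k+1) if k even, 0 if k odd]. Integrating term-by-term (or equivalently evaluating the antiderivative F(x) = -x^3/3 - x^2/2 at the endpoints):
  F(1) − F(−1) = -5/6 − (-1/6) = -2/3.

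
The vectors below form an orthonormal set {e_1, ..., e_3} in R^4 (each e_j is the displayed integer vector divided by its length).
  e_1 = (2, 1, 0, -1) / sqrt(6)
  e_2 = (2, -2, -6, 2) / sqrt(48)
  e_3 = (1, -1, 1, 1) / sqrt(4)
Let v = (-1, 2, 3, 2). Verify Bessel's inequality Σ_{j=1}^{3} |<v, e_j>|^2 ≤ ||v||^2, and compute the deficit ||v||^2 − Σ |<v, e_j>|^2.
Σ |<v, e_j>|^2 = 10; ||v||^2 = 18; deficit = 8

Write each e_j = u_j / sqrt(<u_j, u_j>) where u_j is the displayed integer vector. Then <v, e_j> = <v, u_j> / sqrt(<u_j, u_j>), so |<v, e_j>|^2 = <v, u_j>^2 / <u_j, u_j>.
Coefficients: <v, e_1> = -2/sqrt(6), <v, e_2> = -20/sqrt(48), <v, e_3> = 2/sqrt(4).
Square and sum: Σ |<v, e_j>|^2 = 10.
Compute ||v||^2 = v·v = 18.
Deficit = 18 − 10 = 8 ≥ 0, confirming Bessel's inequality. (The deficit equals ||v − Σ <v,e_j> e_j||^2, the squared distance from v to span{e_j}.)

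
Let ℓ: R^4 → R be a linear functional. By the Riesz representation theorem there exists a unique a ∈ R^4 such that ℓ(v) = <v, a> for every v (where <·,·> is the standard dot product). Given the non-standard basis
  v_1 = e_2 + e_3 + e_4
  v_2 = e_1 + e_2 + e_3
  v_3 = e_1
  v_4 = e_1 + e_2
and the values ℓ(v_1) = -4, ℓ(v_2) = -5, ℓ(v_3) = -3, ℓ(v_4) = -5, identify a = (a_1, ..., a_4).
a = (-3, -2, 0, -2)

Write a = (a_1, ..., a_4) in the standard basis. For each basis vector v_i, ℓ(v_i) = <v_i, a> is a linear equation in the a_j's. Collect the n equations into a matrix system V a = ℓ, where row i of V is v_i (expressed in the standard basis). Since V is invertible (lower-triangular with 1s on the diagonal, up to permutation), solve by back-substitution:
  V =
[[0, 1, 1, 1],
 [1, 1, 1, 0],
 [1, 0, 0, 0],
 [1, 1, 0, 0]]
  V a = (-4, -5, -3, -5)
Solving gives a = (-3, -2, 0, -2).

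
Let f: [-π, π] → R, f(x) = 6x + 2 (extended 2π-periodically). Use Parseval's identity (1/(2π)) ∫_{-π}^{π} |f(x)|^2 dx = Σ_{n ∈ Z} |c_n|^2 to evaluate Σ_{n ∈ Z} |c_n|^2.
Σ |c_n|^2 = 12π^2 + 4

Expand and integrate term by term over [-π, π]:
  ∫ (6x)^2 dx = 36·(2π^3/3); ∫ 2·6·(2)·x dx = 0 (odd integrand); ∫ 2^2 dx = 4·2π.
So (1/(2π)) ∫_{-π}^{π} (6x + 2)^2 dx = 36π^2/3 + 4 = 12π^2 + 4.
Parseval ⇒ Σ |c_n|^2 = 12π^2 + 4.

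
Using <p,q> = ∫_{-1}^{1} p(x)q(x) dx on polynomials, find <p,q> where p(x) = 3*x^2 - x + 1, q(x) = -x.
<p,q> = 2/3

Expand the product: p(x)·q(x) = -3*x^3 + x^2 - x.
∫_{-1}^{1} of each monomial x^k gives [2/(k+1) if k even, 0 if k odd]. Integrating term-by-term (or equivalently evaluating the antiderivative F(x) = -3*x^4/4 + x^3/3 - x^2/2 at the endpoints):
  F(1) − F(−1) = -11/12 − (-19/12) = 2/3.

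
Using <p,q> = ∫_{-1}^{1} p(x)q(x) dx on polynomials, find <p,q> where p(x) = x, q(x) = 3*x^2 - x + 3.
<p,q> = -2/3

Expand the product: p(x)·q(x) = 3*x^3 - x^2 + 3*x.
∫_{-1}^{1} of each monomial x^k gives [2/(k+1) if k even, 0 if k odd]. Integrating term-by-term (or equivalently evaluating the antiderivative F(x) = 3*x^4/4 - x^3/3 + 3*x^2/2 at the endpoints):
  F(1) − F(−1) = 23/12 − (31/12) = -2/3.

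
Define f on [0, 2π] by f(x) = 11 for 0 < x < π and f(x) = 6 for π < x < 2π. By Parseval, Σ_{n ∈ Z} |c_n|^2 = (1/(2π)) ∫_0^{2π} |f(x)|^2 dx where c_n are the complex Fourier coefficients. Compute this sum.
Σ |c_n|^2 = 157/2

Parseval equates the L^2 energy of f (normalised by 1/(2π)) with the ℓ^2 sum of its Fourier coefficients: (1/(2π)) ∫_0^{2π} |f|^2 = Σ |c_n|^2.
Compute the left side: (1/(2π)) [∫_0^π 11^2 dx + ∫_π^{2π} 6^2 dx] = (1/(2π)) · (121π + 36π) = (121 + 36)/2 = 157/2.
So Σ_{n ∈ Z} |c_n|^2 = 157/2.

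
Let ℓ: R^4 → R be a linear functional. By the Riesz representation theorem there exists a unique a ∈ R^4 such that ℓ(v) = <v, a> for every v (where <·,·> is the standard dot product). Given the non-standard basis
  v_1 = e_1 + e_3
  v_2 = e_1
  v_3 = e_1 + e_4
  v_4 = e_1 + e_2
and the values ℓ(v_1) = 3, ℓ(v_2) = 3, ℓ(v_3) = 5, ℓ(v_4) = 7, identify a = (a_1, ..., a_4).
a = (3, 4, 0, 2)

Write a = (a_1, ..., a_4) in the standard basis. For each basis vector v_i, ℓ(v_i) = <v_i, a> is a linear equation in the a_j's. Collect the n equations into a matrix system V a = ℓ, where row i of V is v_i (expressed in the standard basis). Since V is invertible (lower-triangular with 1s on the diagonal, up to permutation), solve by back-substitution:
  V =
[[1, 0, 1, 0],
 [1, 0, 0, 0],
 [1, 0, 0, 1],
 [1, 1, 0, 0]]
  V a = (3, 3, 5, 7)
Solving gives a = (3, 4, 0, 2).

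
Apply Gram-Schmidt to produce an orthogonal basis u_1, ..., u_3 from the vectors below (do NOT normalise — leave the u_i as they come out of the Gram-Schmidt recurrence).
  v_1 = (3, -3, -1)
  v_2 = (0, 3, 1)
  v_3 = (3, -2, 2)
Orthogonal basis:
  u_1 = (3, -3, -1)
  u_2 = (30/19, 27/19, 9/19)
  u_3 = (0, -4/5, 12/5)

Apply the Gram-Schmidt recurrence
  u_1 = v_1
  u_i = v_i − Σ_{j<i} ((v_i · u_j) / (u_j · u_j)) · u_j.

Step by step this gives:
  u_1 = (3, -3, -1)
  u_2 = (30/19, 27/19, 9/19)
  u_3 = (0, -4/5, 12/5)

Orthogonality check:
  u_2 · u_1 = 0 (should be 0)
  u_3 · u_1 = 0 (should be 0)
  u_3 · u_2 = 0 (should be 0)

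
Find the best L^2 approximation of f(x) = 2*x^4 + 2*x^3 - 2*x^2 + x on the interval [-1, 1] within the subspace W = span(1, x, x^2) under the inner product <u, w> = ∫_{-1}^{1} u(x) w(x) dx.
g(x) = -2*x^2/7 + 11*x/5 - 6/35

The best approximation g ∈ W is the orthogonal projection of f onto W. Writing g = a_0 + a_1 x + a_2 x^2, the coefficients solve the normal equations G · a = b where
  G_{ij} = <φ_i, φ_j> and b_i = <f, φ_i>, with φ_0 = 1, φ_1 = x, φ_2 = x^2.
G =
  [2, 0, 2/3]
  [0, 2/3, 0]
  [2/3, 0, 2/5],
b = (-8/15, 22/15, -8/35).
Solving gives a_0 = -6/35, a_1 = 11/5, a_2 = -2/7, so
  g(x) = -2*x^2/7 + 11*x/5 - 6/35.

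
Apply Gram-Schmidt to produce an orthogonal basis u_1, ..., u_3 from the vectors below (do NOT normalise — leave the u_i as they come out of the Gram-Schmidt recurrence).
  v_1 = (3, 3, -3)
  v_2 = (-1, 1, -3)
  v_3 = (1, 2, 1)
Orthogonal basis:
  u_1 = (3, 3, -3)
  u_2 = (-2, 0, -2)
  u_3 = (-2/3, 4/3, 2/3)

Apply the Gram-Schmidt recurrence
  u_1 = v_1
  u_i = v_i − Σ_{j<i} ((v_i · u_j) / (u_j · u_j)) · u_j.

Step by step this gives:
  u_1 = (3, 3, -3)
  u_2 = (-2, 0, -2)
  u_3 = (-2/3, 4/3, 2/3)

Orthogonality check:
  u_2 · u_1 = 0 (should be 0)
  u_3 · u_1 = 0 (should be 0)
  u_3 · u_2 = 0 (should be 0)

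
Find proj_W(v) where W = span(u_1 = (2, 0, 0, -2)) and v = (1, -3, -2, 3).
proj_W(v) = (-1, 0, 0, 1)

Set up U = [u_1 | ... | u_1] ∈ R^(4×1). The projector onto W = col(U) is P = U (U^T U)^(-1) U^T.
Compute U^T U =
  [8],
and U^T v = (-4).
Solve U^T U · c = U^T v for the coefficients: c = (-1/2). The projection is proj_W(v) = U c.
Check: (v - proj_W(v)) · u_1 = 0  (should be 0).
Result: proj_W(v) = (-1, 0, 0, 1).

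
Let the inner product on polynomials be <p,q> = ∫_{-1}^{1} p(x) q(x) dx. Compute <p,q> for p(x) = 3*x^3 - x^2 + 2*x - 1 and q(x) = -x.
<p,q> = -38/15

Expand the product: p(x)·q(x) = -3*x^4 + x^3 - 2*x^2 + x.
∫_{-1}^{1} of each monomial x^k gives [2/(k+1) if k even, 0 if k odd]. Integrating term-by-term (or equivalently evaluating the antiderivative F(x) = -3*x^5/5 + x^4/4 - 2*x^3/3 + x^2/2 at the endpoints):
  F(1) − F(−1) = -31/60 − (121/60) = -38/15.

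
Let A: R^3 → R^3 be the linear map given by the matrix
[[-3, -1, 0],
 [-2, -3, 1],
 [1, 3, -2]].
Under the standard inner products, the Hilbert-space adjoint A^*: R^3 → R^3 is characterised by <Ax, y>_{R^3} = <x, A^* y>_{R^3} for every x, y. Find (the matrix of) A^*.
A^* = A^T =
[[-3, -2, 1],
 [-1, -3, 3],
 [0, 1, -2]]

For real matrices with standard dot products, the defining identity <Ax, y> = <x, A^* y> gives (Ax)^T y = x^T (A^*) y, i.e. x^T A^T y = x^T (A^*) y. Since this holds for all x, y, we must have A^* = A^T. Therefore
A^* =
[[-3, -2, 1],
 [-1, -3, 3],
 [0, 1, -2]].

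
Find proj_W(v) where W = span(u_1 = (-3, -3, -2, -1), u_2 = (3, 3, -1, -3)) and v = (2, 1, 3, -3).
proj_W(v) = (198/95, 198/95, 93/475, -426/475)

Set up U = [u_1 | ... | u_2] ∈ R^(4×2). The projector onto W = col(U) is P = U (U^T U)^(-1) U^T.
Compute U^T U =
  [23, -13]
  [-13, 28],
and U^T v = (-12, 15).
Solve U^T U · c = U^T v for the coefficients: c = (-141/475, 189/475). The projection is proj_W(v) = U c.
Check: (v - proj_W(v)) · u_1 = 0  (should be 0).
Check: (v - proj_W(v)) · u_2 = 0  (should be 0).
Result: proj_W(v) = (198/95, 198/95, 93/475, -426/475).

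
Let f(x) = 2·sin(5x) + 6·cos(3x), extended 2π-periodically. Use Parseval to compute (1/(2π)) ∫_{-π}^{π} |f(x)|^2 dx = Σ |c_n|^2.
Σ |c_n|^2 = 20

Expand |f|^2 and use orthogonality of {sin(nx), cos(mx)} on [-π, π]:
  ∫_{-π}^{π} sin(nx)^2 dx = π, ∫ cos(mx)^2 dx = π, and cross terms integrate to 0.
So ∫_{-π}^{π} f(x)^2 dx = 2^2 · π + 6^2 · π = (4 + 36)π.
Divide by 2π: (4 + 36)/2 = 20.
By Parseval, this equals Σ |c_n|^2.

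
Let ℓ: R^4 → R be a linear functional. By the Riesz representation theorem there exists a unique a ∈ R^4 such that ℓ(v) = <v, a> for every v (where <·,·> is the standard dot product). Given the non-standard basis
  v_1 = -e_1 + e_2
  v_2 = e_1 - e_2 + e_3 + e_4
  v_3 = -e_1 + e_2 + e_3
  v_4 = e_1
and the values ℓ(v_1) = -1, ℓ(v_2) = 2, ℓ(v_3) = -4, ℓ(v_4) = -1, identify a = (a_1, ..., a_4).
a = (-1, -2, -3, 4)

Write a = (a_1, ..., a_4) in the standard basis. For each basis vector v_i, ℓ(v_i) = <v_i, a> is a linear equation in the a_j's. Collect the n equations into a matrix system V a = ℓ, where row i of V is v_i (expressed in the standard basis). Since V is invertible (lower-triangular with 1s on the diagonal, up to permutation), solve by back-substitution:
  V =
[[-1, 1, 0, 0],
 [1, -1, 1, 1],
 [-1, 1, 1, 0],
 [1, 0, 0, 0]]
  V a = (-1, 2, -4, -1)
Solving gives a = (-1, -2, -3, 4).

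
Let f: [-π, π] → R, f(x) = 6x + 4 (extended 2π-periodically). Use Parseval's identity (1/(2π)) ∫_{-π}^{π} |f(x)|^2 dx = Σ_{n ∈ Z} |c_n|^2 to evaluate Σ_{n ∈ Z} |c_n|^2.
Σ |c_n|^2 = 12π^2 + 16

Expand and integrate term by term over [-π, π]:
  ∫ (6x)^2 dx = 36·(2π^3/3); ∫ 2·6·(4)·x dx = 0 (odd integrand); ∫ 4^2 dx = 16·2π.
So (1/(2π)) ∫_{-π}^{π} (6x + 4)^2 dx = 36π^2/3 + 16 = 12π^2 + 16.
Parseval ⇒ Σ |c_n|^2 = 12π^2 + 16.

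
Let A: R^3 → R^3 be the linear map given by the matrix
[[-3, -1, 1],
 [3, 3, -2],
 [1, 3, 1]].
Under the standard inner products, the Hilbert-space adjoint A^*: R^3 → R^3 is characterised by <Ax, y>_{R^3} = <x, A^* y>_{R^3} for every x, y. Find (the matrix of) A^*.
A^* = A^T =
[[-3, 3, 1],
 [-1, 3, 3],
 [1, -2, 1]]

For real matrices with standard dot products, the defining identity <Ax, y> = <x, A^* y> gives (Ax)^T y = x^T (A^*) y, i.e. x^T A^T y = x^T (A^*) y. Since this holds for all x, y, we must have A^* = A^T. Therefore
A^* =
[[-3, 3, 1],
 [-1, 3, 3],
 [1, -2, 1]].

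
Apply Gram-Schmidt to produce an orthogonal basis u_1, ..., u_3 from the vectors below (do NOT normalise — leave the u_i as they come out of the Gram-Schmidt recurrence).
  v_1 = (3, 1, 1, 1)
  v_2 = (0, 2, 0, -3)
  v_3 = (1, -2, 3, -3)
Orthogonal basis:
  u_1 = (3, 1, 1, 1)
  u_2 = (1/4, 25/12, 1/12, -35/12)
  u_3 = (101/155, -90/31, 447/155, -60/31)

Apply the Gram-Schmidt recurrence
  u_1 = v_1
  u_i = v_i − Σ_{j<i} ((v_i · u_j) / (u_j · u_j)) · u_j.

Step by step this gives:
  u_1 = (3, 1, 1, 1)
  u_2 = (1/4, 25/12, 1/12, -35/12)
  u_3 = (101/155, -90/31, 447/155, -60/31)

Orthogonality check:
  u_2 · u_1 = 0 (should be 0)
  u_3 · u_1 = 0 (should be 0)
  u_3 · u_2 = 0 (should be 0)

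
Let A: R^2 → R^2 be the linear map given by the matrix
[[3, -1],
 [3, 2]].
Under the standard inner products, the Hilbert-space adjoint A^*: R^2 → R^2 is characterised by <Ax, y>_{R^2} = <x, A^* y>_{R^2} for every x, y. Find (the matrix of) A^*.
A^* = A^T =
[[3, 3],
 [-1, 2]]

For real matrices with standard dot products, the defining identity <Ax, y> = <x, A^* y> gives (Ax)^T y = x^T (A^*) y, i.e. x^T A^T y = x^T (A^*) y. Since this holds for all x, y, we must have A^* = A^T. Therefore
A^* =
[[3, 3],
 [-1, 2]].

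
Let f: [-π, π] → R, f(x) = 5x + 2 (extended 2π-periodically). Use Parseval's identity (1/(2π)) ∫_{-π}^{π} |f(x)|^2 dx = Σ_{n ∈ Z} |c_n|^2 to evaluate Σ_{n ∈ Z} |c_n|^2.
Σ |c_n|^2 = 25π^2/3 + 4

Expand and integrate term by term over [-π, π]:
  ∫ (5x)^2 dx = 25·(2π^3/3); ∫ 2·5·(2)·x dx = 0 (odd integrand); ∫ 2^2 dx = 4·2π.
So (1/(2π)) ∫_{-π}^{π} (5x + 2)^2 dx = 25π^2/3 + 4 = 25π^2/3 + 4.
Parseval ⇒ Σ |c_n|^2 = 25π^2/3 + 4.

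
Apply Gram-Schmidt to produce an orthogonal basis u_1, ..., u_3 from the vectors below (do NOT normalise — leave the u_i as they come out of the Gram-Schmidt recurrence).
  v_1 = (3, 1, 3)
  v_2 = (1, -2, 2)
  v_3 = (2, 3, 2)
Orthogonal basis:
  u_1 = (3, 1, 3)
  u_2 = (-2/19, -45/19, 17/19)
  u_3 = (-28/61, 21/122, 49/122)

Apply the Gram-Schmidt recurrence
  u_1 = v_1
  u_i = v_i − Σ_{j<i} ((v_i · u_j) / (u_j · u_j)) · u_j.

Step by step this gives:
  u_1 = (3, 1, 3)
  u_2 = (-2/19, -45/19, 17/19)
  u_3 = (-28/61, 21/122, 49/122)

Orthogonality check:
  u_2 · u_1 = 0 (should be 0)
  u_3 · u_1 = 0 (should be 0)
  u_3 · u_2 = 0 (should be 0)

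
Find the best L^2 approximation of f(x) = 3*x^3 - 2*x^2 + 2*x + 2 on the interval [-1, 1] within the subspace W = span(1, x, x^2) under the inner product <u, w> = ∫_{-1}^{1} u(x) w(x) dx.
g(x) = -2*x^2 + 19*x/5 + 2

The best approximation g ∈ W is the orthogonal projection of f onto W. Writing g = a_0 + a_1 x + a_2 x^2, the coefficients solve the normal equations G · a = b where
  G_{ij} = <φ_i, φ_j> and b_i = <f, φ_i>, with φ_0 = 1, φ_1 = x, φ_2 = x^2.
G =
  [2, 0, 2/3]
  [0, 2/3, 0]
  [2/3, 0, 2/5],
b = (8/3, 38/15, 8/15).
Solving gives a_0 = 2, a_1 = 19/5, a_2 = -2, so
  g(x) = -2*x^2 + 19*x/5 + 2.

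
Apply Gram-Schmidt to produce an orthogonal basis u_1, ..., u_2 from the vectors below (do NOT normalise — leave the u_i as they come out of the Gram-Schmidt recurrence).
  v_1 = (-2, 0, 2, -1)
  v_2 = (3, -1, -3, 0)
Orthogonal basis:
  u_1 = (-2, 0, 2, -1)
  u_2 = (1/3, -1, -1/3, -4/3)

Apply the Gram-Schmidt recurrence
  u_1 = v_1
  u_i = v_i − Σ_{j<i} ((v_i · u_j) / (u_j · u_j)) · u_j.

Step by step this gives:
  u_1 = (-2, 0, 2, -1)
  u_2 = (1/3, -1, -1/3, -4/3)

Orthogonality check:
  u_2 · u_1 = 0 (should be 0)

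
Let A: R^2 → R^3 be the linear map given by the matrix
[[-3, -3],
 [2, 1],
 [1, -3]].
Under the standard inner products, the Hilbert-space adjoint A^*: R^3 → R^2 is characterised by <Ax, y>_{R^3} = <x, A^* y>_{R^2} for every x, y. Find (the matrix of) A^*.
A^* = A^T =
[[-3, 2, 1],
 [-3, 1, -3]]

For real matrices with standard dot products, the defining identity <Ax, y> = <x, A^* y> gives (Ax)^T y = x^T (A^*) y, i.e. x^T A^T y = x^T (A^*) y. Since this holds for all x, y, we must have A^* = A^T. Therefore
A^* =
[[-3, 2, 1],
 [-3, 1, -3]].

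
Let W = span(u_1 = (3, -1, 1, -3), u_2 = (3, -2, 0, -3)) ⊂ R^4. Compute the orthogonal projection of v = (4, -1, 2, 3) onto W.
proj_W(v) = (9/10, 1/5, 4/5, -9/10)

Set up U = [u_1 | ... | u_2] ∈ R^(4×2). The projector onto W = col(U) is P = U (U^T U)^(-1) U^T.
Compute U^T U =
  [20, 20]
  [20, 22],
and U^T v = (6, 5).
Solve U^T U · c = U^T v for the coefficients: c = (4/5, -1/2). The projection is proj_W(v) = U c.
Check: (v - proj_W(v)) · u_1 = 0  (should be 0).
Check: (v - proj_W(v)) · u_2 = 0  (should be 0).
Result: proj_W(v) = (9/10, 1/5, 4/5, -9/10).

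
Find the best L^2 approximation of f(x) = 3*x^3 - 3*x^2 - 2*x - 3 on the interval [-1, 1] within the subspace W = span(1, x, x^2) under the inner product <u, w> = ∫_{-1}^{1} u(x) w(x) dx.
g(x) = -3*x^2 - x/5 - 3

The best approximation g ∈ W is the orthogonal projection of f onto W. Writing g = a_0 + a_1 x + a_2 x^2, the coefficients solve the normal equations G · a = b where
  G_{ij} = <φ_i, φ_j> and b_i = <f, φ_i>, with φ_0 = 1, φ_1 = x, φ_2 = x^2.
G =
  [2, 0, 2/3]
  [0, 2/3, 0]
  [2/3, 0, 2/5],
b = (-8, -2/15, -16/5).
Solving gives a_0 = -3, a_1 = -1/5, a_2 = -3, so
  g(x) = -3*x^2 - x/5 - 3.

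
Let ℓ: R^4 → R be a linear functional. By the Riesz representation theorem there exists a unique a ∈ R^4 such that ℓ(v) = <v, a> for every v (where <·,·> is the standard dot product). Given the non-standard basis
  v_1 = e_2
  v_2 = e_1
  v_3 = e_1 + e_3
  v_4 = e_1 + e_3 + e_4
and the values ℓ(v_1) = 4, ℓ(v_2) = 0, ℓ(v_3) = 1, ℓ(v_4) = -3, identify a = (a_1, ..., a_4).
a = (0, 4, 1, -4)

Write a = (a_1, ..., a_4) in the standard basis. For each basis vector v_i, ℓ(v_i) = <v_i, a> is a linear equation in the a_j's. Collect the n equations into a matrix system V a = ℓ, where row i of V is v_i (expressed in the standard basis). Since V is invertible (lower-triangular with 1s on the diagonal, up to permutation), solve by back-substitution:
  V =
[[0, 1, 0, 0],
 [1, 0, 0, 0],
 [1, 0, 1, 0],
 [1, 0, 1, 1]]
  V a = (4, 0, 1, -3)
Solving gives a = (0, 4, 1, -4).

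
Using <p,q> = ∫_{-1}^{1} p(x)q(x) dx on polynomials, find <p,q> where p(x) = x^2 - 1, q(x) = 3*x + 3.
<p,q> = -4

Expand the product: p(x)·q(x) = 3*x^3 + 3*x^2 - 3*x - 3.
∫_{-1}^{1} of each monomial x^k gives [2/(k+1) if k even, 0 if k odd]. Integrating term-by-term (or equivalently evaluating the antiderivative F(x) = 3*x^4/4 + x^3 - 3*x^2/2 - 3*x at the endpoints):
  F(1) − F(−1) = -11/4 − (5/4) = -4.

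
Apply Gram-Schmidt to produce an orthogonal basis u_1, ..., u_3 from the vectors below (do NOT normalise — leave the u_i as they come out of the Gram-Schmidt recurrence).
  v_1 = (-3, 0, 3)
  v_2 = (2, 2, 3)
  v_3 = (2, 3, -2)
Orthogonal basis:
  u_1 = (-3, 0, 3)
  u_2 = (5/2, 2, 5/2)
  u_3 = (-10/11, 25/11, -10/11)

Apply the Gram-Schmidt recurrence
  u_1 = v_1
  u_i = v_i − Σ_{j<i} ((v_i · u_j) / (u_j · u_j)) · u_j.

Step by step this gives:
  u_1 = (-3, 0, 3)
  u_2 = (5/2, 2, 5/2)
  u_3 = (-10/11, 25/11, -10/11)

Orthogonality check:
  u_2 · u_1 = 0 (should be 0)
  u_3 · u_1 = 0 (should be 0)
  u_3 · u_2 = 0 (should be 0)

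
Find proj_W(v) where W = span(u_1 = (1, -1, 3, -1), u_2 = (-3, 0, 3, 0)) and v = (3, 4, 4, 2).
proj_W(v) = (11/10, -4/5, 21/10, -4/5)

Set up U = [u_1 | ... | u_2] ∈ R^(4×2). The projector onto W = col(U) is P = U (U^T U)^(-1) U^T.
Compute U^T U =
  [12, 6]
  [6, 18],
and U^T v = (9, 3).
Solve U^T U · c = U^T v for the coefficients: c = (4/5, -1/10). The projection is proj_W(v) = U c.
Check: (v - proj_W(v)) · u_1 = 0  (should be 0).
Check: (v - proj_W(v)) · u_2 = 0  (should be 0).
Result: proj_W(v) = (11/10, -4/5, 21/10, -4/5).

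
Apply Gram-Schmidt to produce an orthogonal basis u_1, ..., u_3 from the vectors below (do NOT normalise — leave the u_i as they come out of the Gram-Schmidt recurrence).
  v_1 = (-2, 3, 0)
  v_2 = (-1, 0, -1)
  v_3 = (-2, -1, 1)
Orthogonal basis:
  u_1 = (-2, 3, 0)
  u_2 = (-9/13, -6/13, -1)
  u_3 = (-3/2, -1, 3/2)

Apply the Gram-Schmidt recurrence
  u_1 = v_1
  u_i = v_i − Σ_{j<i} ((v_i · u_j) / (u_j · u_j)) · u_j.

Step by step this gives:
  u_1 = (-2, 3, 0)
  u_2 = (-9/13, -6/13, -1)
  u_3 = (-3/2, -1, 3/2)

Orthogonality check:
  u_2 · u_1 = 0 (should be 0)
  u_3 · u_1 = 0 (should be 0)
  u_3 · u_2 = 0 (should be 0)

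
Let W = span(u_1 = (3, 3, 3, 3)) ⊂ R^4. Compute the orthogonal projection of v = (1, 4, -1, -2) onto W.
proj_W(v) = (1/2, 1/2, 1/2, 1/2)

Set up U = [u_1 | ... | u_1] ∈ R^(4×1). The projector onto W = col(U) is P = U (U^T U)^(-1) U^T.
Compute U^T U =
  [36],
and U^T v = (6).
Solve U^T U · c = U^T v for the coefficients: c = (1/6). The projection is proj_W(v) = U c.
Check: (v - proj_W(v)) · u_1 = 0  (should be 0).
Result: proj_W(v) = (1/2, 1/2, 1/2, 1/2).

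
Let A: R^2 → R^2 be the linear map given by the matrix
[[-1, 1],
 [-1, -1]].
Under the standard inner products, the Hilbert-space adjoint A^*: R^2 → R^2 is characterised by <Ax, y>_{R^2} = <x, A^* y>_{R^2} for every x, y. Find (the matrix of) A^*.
A^* = A^T =
[[-1, -1],
 [1, -1]]

For real matrices with standard dot products, the defining identity <Ax, y> = <x, A^* y> gives (Ax)^T y = x^T (A^*) y, i.e. x^T A^T y = x^T (A^*) y. Since this holds for all x, y, we must have A^* = A^T. Therefore
A^* =
[[-1, -1],
 [1, -1]].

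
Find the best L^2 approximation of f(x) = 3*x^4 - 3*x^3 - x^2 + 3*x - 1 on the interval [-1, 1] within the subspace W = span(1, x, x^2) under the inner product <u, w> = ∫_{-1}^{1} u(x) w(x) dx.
g(x) = 11*x^2/7 + 6*x/5 - 44/35

The best approximation g ∈ W is the orthogonal projection of f onto W. Writing g = a_0 + a_1 x + a_2 x^2, the coefficients solve the normal equations G · a = b where
  G_{ij} = <φ_i, φ_j> and b_i = <f, φ_i>, with φ_0 = 1, φ_1 = x, φ_2 = x^2.
G =
  [2, 0, 2/3]
  [0, 2/3, 0]
  [2/3, 0, 2/5],
b = (-22/15, 4/5, -22/105).
Solving gives a_0 = -44/35, a_1 = 6/5, a_2 = 11/7, so
  g(x) = 11*x^2/7 + 6*x/5 - 44/35.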